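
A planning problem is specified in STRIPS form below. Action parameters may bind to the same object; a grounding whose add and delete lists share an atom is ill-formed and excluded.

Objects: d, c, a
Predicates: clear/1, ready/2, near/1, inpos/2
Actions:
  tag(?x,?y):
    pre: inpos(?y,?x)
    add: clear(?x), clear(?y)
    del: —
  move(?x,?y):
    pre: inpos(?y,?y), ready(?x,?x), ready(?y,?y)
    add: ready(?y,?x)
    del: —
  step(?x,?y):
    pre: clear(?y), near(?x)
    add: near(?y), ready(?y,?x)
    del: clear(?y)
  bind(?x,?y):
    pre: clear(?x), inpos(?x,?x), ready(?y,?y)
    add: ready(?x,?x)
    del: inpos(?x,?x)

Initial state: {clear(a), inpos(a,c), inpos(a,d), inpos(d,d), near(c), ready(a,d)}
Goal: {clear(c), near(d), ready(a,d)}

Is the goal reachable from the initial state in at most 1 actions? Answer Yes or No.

1. tag(d,d)  →  {clear(a), clear(d), inpos(a,c), inpos(a,d), inpos(d,d), near(c), ready(a,d)}
2. tag(c,a)  →  {clear(a), clear(c), clear(d), inpos(a,c), inpos(a,d), inpos(d,d), near(c), ready(a,d)}
3. step(c,d)  →  {clear(a), clear(c), inpos(a,c), inpos(a,d), inpos(d,d), near(c), near(d), ready(a,d), ready(d,c)}
optimal plan length = 3; 3 > 1

No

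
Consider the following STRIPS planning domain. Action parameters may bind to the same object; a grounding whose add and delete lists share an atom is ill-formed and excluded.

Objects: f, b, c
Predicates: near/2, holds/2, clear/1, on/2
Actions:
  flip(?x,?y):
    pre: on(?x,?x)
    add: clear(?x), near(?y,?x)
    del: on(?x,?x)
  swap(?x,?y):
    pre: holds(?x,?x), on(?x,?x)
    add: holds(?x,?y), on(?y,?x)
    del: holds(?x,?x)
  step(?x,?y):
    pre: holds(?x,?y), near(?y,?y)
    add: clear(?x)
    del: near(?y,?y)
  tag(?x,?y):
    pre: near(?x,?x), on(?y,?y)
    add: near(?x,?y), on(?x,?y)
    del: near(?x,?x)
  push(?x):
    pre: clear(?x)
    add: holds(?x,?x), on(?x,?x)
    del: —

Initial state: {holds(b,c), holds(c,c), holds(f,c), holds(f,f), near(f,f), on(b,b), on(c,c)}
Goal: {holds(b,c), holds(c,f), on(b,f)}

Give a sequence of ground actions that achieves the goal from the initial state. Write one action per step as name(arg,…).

swap(c,f); step(f,f); push(f); swap(f,b)

1. swap(c,f)  →  {holds(b,c), holds(c,f), holds(f,c), holds(f,f), near(f,f), on(b,b), on(c,c), on(f,c)}
2. step(f,f)  →  {clear(f), holds(b,c), holds(c,f), holds(f,c), holds(f,f), on(b,b), on(c,c), on(f,c)}
3. push(f)  →  {clear(f), holds(b,c), holds(c,f), holds(f,c), holds(f,f), on(b,b), on(c,c), on(f,c), on(f,f)}
4. swap(f,b)  →  {clear(f), holds(b,c), holds(c,f), holds(f,b), holds(f,c), on(b,b), on(b,f), on(c,c), on(f,c), on(f,f)}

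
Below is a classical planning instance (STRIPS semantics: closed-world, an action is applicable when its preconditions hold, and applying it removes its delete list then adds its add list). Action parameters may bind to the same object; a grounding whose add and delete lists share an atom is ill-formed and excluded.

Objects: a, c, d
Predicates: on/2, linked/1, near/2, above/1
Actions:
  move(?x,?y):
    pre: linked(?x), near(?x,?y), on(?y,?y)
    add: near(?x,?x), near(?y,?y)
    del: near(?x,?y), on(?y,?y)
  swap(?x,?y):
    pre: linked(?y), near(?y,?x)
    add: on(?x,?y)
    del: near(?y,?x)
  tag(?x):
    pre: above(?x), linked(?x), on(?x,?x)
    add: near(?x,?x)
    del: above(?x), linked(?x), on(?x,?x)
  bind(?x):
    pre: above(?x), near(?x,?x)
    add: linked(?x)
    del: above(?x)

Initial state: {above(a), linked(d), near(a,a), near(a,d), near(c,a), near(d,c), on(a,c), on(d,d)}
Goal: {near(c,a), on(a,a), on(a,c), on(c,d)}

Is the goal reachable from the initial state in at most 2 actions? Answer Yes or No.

1. swap(c,d)  →  {above(a), linked(d), near(a,a), near(a,d), near(c,a), on(a,c), on(c,d), on(d,d)}
2. bind(a)  →  {linked(a), linked(d), near(a,a), near(a,d), near(c,a), on(a,c), on(c,d), on(d,d)}
3. swap(a,a)  →  {linked(a), linked(d), near(a,d), near(c,a), on(a,a), on(a,c), on(c,d), on(d,d)}
optimal plan length = 3; 3 > 2

No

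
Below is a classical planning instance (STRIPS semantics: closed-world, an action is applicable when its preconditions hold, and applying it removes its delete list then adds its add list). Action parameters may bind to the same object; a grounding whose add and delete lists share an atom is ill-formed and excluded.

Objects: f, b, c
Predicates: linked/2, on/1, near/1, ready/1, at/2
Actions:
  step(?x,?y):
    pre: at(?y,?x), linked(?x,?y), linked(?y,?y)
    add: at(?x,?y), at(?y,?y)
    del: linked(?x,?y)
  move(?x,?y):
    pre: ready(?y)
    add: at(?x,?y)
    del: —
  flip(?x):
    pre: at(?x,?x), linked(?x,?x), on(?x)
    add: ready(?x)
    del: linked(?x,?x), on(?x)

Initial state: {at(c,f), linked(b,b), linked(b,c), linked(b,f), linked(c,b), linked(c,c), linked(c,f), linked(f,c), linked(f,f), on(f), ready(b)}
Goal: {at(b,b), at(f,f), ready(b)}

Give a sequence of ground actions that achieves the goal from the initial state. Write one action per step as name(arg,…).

step(f,c); step(c,f); move(b,b)

1. step(f,c)  →  {at(c,c), at(c,f), at(f,c), linked(b,b), linked(b,c), linked(b,f), linked(c,b), linked(c,c), linked(c,f), linked(f,f), on(f), ready(b)}
2. step(c,f)  →  {at(c,c), at(c,f), at(f,c), at(f,f), linked(b,b), linked(b,c), linked(b,f), linked(c,b), linked(c,c), linked(f,f), on(f), ready(b)}
3. move(b,b)  →  {at(b,b), at(c,c), at(c,f), at(f,c), at(f,f), linked(b,b), linked(b,c), linked(b,f), linked(c,b), linked(c,c), linked(f,f), on(f), ready(b)}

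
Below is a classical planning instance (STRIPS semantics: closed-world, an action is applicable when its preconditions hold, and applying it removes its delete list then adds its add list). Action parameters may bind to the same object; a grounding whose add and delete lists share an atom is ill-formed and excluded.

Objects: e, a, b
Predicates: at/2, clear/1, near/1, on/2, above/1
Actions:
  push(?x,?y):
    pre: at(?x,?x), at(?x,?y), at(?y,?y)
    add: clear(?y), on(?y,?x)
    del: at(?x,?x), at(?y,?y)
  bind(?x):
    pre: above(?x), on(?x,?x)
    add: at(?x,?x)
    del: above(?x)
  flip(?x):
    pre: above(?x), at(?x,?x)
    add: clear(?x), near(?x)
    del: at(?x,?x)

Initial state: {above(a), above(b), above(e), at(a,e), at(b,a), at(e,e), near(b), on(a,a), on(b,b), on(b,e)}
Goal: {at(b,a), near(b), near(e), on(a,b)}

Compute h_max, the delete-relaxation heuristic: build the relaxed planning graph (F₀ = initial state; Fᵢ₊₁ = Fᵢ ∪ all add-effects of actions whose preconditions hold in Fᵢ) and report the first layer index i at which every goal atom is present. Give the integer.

F0 = init (10 atoms)
F1 = F0 ∪ {at(a,a), at(b,b), clear(e), near(e), on(e,e)}  (15 atoms)
F2 = F1 ∪ {clear(a), clear(b), near(a), on(a,b), on(e,a)}  (20 atoms)
goal ⊆ F2  ⇒  h_max = 2

2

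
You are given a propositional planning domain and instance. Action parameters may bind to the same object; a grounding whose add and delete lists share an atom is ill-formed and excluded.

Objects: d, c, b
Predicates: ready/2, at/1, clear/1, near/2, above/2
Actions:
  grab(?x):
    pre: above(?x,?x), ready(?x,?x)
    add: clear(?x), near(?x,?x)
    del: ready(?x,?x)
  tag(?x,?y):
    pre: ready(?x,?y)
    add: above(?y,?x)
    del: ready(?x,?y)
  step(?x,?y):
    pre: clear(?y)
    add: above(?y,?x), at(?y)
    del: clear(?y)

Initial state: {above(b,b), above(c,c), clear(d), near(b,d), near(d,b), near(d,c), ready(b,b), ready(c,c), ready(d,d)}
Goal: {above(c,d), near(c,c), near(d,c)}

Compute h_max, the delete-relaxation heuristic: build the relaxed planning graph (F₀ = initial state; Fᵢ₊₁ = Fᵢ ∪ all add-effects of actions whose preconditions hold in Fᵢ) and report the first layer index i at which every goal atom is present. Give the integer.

2

F0 = init (9 atoms)
F1 = F0 ∪ {above(d,b), above(d,c), above(d,d), at(d), clear(b), clear(c), near(b,b), near(c,c)}  (17 atoms)
F2 = F1 ∪ {above(b,c), above(b,d), above(c,b), above(c,d), at(b), at(c), near(d,d)}  (24 atoms)
goal ⊆ F2  ⇒  h_max = 2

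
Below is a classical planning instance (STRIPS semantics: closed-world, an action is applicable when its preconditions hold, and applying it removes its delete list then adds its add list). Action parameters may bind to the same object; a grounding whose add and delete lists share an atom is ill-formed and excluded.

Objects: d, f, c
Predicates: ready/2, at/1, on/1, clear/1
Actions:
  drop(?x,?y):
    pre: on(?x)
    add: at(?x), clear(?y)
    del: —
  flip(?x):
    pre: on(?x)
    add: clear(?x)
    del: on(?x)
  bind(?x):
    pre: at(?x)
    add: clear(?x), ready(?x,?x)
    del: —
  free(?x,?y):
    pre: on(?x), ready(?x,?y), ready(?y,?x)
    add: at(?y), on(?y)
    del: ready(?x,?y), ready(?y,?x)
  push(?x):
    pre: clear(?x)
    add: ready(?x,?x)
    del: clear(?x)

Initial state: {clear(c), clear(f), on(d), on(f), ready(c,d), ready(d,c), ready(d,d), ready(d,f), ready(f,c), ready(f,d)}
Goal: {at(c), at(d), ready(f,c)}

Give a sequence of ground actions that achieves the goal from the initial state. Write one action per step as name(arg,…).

1. drop(d,d)  →  {at(d), clear(c), clear(d), clear(f), on(d), on(f), ready(c,d), ready(d,c), ready(d,d), ready(d,f), ready(f,c), ready(f,d)}
2. free(d,c)  →  {at(c), at(d), clear(c), clear(d), clear(f), on(c), on(d), on(f), ready(d,d), ready(d,f), ready(f,c), ready(f,d)}

drop(d,d); free(d,c)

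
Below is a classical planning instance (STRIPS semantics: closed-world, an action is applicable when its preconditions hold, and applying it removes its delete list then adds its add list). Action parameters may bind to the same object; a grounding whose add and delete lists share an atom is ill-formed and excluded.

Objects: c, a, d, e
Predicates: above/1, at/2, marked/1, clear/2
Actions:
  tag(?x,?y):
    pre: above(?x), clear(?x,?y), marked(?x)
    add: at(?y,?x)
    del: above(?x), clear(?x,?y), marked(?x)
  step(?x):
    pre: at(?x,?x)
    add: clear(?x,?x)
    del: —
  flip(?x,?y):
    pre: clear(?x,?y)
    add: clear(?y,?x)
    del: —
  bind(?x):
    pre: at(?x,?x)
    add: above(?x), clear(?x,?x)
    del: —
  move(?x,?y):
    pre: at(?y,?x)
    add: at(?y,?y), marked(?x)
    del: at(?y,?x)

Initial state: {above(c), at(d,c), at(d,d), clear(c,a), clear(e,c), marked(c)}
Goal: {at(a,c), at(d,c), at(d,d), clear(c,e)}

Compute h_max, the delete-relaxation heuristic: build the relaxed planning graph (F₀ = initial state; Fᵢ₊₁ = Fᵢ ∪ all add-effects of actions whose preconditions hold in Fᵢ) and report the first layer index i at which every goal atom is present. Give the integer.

1

F0 = init (6 atoms)
F1 = F0 ∪ {above(d), at(a,c), clear(a,c), clear(c,e), clear(d,d)}  (11 atoms)
goal ⊆ F1  ⇒  h_max = 1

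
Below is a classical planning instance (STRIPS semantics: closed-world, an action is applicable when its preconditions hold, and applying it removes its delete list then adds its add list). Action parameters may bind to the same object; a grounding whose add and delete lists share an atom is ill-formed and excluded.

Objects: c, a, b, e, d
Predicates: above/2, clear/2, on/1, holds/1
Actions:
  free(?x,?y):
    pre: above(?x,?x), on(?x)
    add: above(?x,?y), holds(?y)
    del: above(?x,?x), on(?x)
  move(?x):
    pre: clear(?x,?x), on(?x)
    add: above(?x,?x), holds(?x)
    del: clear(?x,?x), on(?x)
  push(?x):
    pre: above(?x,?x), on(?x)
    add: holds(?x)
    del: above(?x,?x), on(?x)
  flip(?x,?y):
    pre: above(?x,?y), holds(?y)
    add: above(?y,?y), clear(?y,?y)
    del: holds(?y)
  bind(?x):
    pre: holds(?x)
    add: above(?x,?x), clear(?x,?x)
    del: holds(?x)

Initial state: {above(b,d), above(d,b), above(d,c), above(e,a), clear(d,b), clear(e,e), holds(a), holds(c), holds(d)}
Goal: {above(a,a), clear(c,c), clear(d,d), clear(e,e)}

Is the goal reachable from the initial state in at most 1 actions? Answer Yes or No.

1. flip(b,d)  →  {above(b,d), above(d,b), above(d,c), above(d,d), above(e,a), clear(d,b), clear(d,d), clear(e,e), holds(a), holds(c)}
2. flip(e,a)  →  {above(a,a), above(b,d), above(d,b), above(d,c), above(d,d), above(e,a), clear(a,a), clear(d,b), clear(d,d), clear(e,e), holds(c)}
3. flip(d,c)  →  {above(a,a), above(b,d), above(c,c), above(d,b), above(d,c), above(d,d), above(e,a), clear(a,a), clear(c,c), clear(d,b), clear(d,d), clear(e,e)}
optimal plan length = 3; 3 > 1

No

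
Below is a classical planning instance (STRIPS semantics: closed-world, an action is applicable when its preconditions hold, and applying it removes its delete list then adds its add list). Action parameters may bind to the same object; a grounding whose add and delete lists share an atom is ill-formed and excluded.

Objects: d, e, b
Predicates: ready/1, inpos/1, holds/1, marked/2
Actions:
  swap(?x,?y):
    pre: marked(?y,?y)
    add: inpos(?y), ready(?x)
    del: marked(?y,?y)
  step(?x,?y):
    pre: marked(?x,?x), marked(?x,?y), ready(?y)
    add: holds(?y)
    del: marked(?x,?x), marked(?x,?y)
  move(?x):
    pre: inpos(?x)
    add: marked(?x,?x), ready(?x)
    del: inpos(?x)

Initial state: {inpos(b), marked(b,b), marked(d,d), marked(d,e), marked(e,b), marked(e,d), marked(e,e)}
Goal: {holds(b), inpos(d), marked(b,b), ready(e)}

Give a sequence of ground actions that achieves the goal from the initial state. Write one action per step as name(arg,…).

1. swap(e,d)  →  {inpos(b), inpos(d), marked(b,b), marked(d,e), marked(e,b), marked(e,d), marked(e,e), ready(e)}
2. move(b)  →  {inpos(d), marked(b,b), marked(d,e), marked(e,b), marked(e,d), marked(e,e), ready(b), ready(e)}
3. step(e,b)  →  {holds(b), inpos(d), marked(b,b), marked(d,e), marked(e,d), ready(b), ready(e)}

swap(e,d); move(b); step(e,b)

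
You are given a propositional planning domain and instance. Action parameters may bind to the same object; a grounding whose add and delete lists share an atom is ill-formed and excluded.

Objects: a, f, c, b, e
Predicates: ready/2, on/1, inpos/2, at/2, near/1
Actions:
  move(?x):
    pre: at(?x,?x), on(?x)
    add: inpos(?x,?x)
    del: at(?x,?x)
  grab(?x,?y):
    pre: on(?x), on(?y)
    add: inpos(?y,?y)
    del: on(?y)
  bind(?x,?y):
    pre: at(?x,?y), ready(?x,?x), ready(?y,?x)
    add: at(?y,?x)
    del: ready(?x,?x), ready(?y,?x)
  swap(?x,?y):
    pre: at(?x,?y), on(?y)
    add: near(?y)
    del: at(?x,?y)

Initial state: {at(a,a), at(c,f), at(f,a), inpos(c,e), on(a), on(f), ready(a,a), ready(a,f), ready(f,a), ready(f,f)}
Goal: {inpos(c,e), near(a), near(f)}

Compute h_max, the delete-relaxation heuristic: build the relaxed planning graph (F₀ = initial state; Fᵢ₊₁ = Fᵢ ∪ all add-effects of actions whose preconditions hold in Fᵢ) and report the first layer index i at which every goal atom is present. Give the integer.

1

F0 = init (10 atoms)
F1 = F0 ∪ {at(a,f), inpos(a,a), inpos(f,f), near(a), near(f)}  (15 atoms)
goal ⊆ F1  ⇒  h_max = 1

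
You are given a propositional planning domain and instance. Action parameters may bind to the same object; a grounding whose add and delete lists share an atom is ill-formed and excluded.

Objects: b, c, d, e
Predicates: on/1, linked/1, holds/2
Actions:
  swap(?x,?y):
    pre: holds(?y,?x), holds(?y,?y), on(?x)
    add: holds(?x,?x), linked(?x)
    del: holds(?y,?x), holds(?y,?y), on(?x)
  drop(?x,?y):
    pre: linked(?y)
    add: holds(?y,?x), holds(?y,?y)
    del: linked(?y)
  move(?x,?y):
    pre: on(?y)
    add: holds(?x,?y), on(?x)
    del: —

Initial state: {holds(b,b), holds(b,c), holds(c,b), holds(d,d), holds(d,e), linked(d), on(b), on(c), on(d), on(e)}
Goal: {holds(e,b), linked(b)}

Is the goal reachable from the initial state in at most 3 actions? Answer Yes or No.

1. swap(c,b)  →  {holds(c,b), holds(c,c), holds(d,d), holds(d,e), linked(c), linked(d), on(b), on(d), on(e)}
2. move(e,b)  →  {holds(c,b), holds(c,c), holds(d,d), holds(d,e), holds(e,b), linked(c), linked(d), on(b), on(d), on(e)}
3. swap(b,c)  →  {holds(b,b), holds(d,d), holds(d,e), holds(e,b), linked(b), linked(c), linked(d), on(d), on(e)}
optimal plan length = 3; 3 ≤ 3

Yes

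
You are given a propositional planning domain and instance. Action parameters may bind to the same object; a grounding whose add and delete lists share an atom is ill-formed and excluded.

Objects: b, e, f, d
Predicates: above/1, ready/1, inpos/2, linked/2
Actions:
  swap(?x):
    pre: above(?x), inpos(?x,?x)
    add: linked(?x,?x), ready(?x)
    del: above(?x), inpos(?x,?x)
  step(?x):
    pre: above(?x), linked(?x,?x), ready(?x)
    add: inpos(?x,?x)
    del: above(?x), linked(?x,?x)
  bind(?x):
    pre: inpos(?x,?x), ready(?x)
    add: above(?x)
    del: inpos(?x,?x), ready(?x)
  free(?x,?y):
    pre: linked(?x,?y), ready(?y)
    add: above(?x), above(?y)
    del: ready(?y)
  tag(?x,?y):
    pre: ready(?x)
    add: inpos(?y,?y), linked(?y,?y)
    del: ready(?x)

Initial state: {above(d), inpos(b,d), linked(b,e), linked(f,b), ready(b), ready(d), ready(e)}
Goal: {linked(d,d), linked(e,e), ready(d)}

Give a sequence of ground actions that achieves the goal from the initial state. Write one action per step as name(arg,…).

tag(b,e); tag(e,d)

1. tag(b,e)  →  {above(d), inpos(b,d), inpos(e,e), linked(b,e), linked(e,e), linked(f,b), ready(d), ready(e)}
2. tag(e,d)  →  {above(d), inpos(b,d), inpos(d,d), inpos(e,e), linked(b,e), linked(d,d), linked(e,e), linked(f,b), ready(d)}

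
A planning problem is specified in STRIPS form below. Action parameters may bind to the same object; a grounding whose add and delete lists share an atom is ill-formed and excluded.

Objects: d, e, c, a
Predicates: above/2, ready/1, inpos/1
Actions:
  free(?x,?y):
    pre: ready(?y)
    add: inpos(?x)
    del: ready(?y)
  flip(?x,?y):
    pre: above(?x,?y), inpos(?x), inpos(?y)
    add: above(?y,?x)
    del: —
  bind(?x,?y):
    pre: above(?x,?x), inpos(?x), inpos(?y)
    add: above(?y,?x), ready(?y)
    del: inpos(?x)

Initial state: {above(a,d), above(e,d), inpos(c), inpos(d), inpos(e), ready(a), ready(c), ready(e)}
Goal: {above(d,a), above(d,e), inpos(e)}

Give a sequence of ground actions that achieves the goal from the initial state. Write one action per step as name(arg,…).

free(a,e); flip(e,d); flip(a,d)

1. free(a,e)  →  {above(a,d), above(e,d), inpos(a), inpos(c), inpos(d), inpos(e), ready(a), ready(c)}
2. flip(e,d)  →  {above(a,d), above(d,e), above(e,d), inpos(a), inpos(c), inpos(d), inpos(e), ready(a), ready(c)}
3. flip(a,d)  →  {above(a,d), above(d,a), above(d,e), above(e,d), inpos(a), inpos(c), inpos(d), inpos(e), ready(a), ready(c)}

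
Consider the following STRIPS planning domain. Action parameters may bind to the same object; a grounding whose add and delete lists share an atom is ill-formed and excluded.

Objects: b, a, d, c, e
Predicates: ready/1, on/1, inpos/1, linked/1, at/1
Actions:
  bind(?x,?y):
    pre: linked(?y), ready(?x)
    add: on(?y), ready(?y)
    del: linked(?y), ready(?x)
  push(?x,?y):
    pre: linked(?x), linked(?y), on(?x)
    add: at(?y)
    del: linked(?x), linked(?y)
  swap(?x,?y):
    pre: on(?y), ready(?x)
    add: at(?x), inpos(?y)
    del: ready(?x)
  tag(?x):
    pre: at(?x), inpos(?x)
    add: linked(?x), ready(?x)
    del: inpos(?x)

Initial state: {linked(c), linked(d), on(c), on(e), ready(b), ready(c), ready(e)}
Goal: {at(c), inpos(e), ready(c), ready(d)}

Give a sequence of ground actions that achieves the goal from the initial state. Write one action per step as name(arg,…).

1. bind(b,d)  →  {linked(c), on(c), on(d), on(e), ready(c), ready(d), ready(e)}
2. push(c,c)  →  {at(c), on(c), on(d), on(e), ready(c), ready(d), ready(e)}
3. swap(e,e)  →  {at(c), at(e), inpos(e), on(c), on(d), on(e), ready(c), ready(d)}

bind(b,d); push(c,c); swap(e,e)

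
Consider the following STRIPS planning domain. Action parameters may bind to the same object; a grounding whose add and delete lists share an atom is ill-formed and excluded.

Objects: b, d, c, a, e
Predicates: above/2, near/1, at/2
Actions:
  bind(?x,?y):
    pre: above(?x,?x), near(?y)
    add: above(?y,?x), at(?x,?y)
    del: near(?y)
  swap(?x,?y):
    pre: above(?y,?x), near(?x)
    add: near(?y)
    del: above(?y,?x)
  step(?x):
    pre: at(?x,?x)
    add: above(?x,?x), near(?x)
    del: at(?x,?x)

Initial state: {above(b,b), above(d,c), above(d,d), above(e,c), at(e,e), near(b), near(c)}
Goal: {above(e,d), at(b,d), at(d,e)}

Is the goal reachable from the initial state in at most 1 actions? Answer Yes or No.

No

1. swap(c,d)  →  {above(b,b), above(d,d), above(e,c), at(e,e), near(b), near(c), near(d)}
2. bind(b,d)  →  {above(b,b), above(d,b), above(d,d), above(e,c), at(b,d), at(e,e), near(b), near(c)}
3. swap(c,e)  →  {above(b,b), above(d,b), above(d,d), at(b,d), at(e,e), near(b), near(c), near(e)}
4. bind(d,e)  →  {above(b,b), above(d,b), above(d,d), above(e,d), at(b,d), at(d,e), at(e,e), near(b), near(c)}
optimal plan length = 4; 4 > 1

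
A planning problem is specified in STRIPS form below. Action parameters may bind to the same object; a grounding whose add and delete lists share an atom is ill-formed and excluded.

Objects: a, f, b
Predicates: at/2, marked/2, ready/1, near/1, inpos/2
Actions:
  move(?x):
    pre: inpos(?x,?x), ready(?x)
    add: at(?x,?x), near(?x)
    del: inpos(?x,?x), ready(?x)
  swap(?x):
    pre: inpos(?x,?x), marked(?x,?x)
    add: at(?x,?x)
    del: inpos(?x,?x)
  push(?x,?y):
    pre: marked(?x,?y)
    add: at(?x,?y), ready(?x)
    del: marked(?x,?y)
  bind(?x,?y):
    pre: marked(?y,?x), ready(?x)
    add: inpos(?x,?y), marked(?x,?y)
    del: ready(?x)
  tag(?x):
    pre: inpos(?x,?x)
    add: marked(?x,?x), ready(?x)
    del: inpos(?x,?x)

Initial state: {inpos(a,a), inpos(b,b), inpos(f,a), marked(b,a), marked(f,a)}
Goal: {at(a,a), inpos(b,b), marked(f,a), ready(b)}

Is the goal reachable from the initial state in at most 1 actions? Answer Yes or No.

No

1. push(b,a)  →  {at(b,a), inpos(a,a), inpos(b,b), inpos(f,a), marked(f,a), ready(b)}
2. tag(a)  →  {at(b,a), inpos(b,b), inpos(f,a), marked(a,a), marked(f,a), ready(a), ready(b)}
3. push(a,a)  →  {at(a,a), at(b,a), inpos(b,b), inpos(f,a), marked(f,a), ready(a), ready(b)}
optimal plan length = 3; 3 > 1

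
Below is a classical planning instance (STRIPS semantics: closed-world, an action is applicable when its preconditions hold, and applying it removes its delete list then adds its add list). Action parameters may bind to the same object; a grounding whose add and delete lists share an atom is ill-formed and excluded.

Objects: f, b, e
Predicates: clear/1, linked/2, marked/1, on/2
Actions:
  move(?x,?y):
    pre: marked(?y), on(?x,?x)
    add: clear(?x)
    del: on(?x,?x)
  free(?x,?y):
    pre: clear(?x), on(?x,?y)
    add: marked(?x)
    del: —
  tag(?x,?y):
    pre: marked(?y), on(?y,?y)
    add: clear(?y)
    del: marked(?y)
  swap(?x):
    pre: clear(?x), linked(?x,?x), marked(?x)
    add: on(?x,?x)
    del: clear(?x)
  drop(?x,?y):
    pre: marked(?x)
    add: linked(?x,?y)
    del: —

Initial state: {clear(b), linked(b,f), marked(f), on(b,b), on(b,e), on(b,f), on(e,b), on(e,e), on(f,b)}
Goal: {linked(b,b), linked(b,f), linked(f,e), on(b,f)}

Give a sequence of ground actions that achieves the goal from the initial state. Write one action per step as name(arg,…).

free(b,f); drop(f,e); drop(b,b)

1. free(b,f)  →  {clear(b), linked(b,f), marked(b), marked(f), on(b,b), on(b,e), on(b,f), on(e,b), on(e,e), on(f,b)}
2. drop(f,e)  →  {clear(b), linked(b,f), linked(f,e), marked(b), marked(f), on(b,b), on(b,e), on(b,f), on(e,b), on(e,e), on(f,b)}
3. drop(b,b)  →  {clear(b), linked(b,b), linked(b,f), linked(f,e), marked(b), marked(f), on(b,b), on(b,e), on(b,f), on(e,b), on(e,e), on(f,b)}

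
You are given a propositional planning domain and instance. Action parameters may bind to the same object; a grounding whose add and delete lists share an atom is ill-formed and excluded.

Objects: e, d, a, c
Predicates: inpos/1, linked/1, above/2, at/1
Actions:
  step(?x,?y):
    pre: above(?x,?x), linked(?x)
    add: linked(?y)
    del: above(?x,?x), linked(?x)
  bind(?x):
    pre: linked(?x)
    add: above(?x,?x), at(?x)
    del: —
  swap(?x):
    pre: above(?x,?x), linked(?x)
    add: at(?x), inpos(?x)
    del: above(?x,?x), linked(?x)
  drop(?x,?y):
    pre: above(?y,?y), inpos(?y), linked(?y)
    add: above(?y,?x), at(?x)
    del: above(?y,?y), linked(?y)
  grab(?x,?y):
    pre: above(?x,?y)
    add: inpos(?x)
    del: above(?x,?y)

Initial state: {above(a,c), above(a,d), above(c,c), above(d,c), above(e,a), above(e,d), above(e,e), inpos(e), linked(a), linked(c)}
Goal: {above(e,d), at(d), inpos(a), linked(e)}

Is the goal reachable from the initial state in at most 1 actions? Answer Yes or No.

No

1. step(c,e)  →  {above(a,c), above(a,d), above(d,c), above(e,a), above(e,d), above(e,e), inpos(e), linked(a), linked(e)}
2. bind(a)  →  {above(a,a), above(a,c), above(a,d), above(d,c), above(e,a), above(e,d), above(e,e), at(a), inpos(e), linked(a), linked(e)}
3. grab(a,d)  →  {above(a,a), above(a,c), above(d,c), above(e,a), above(e,d), above(e,e), at(a), inpos(a), inpos(e), linked(a), linked(e)}
4. drop(d,a)  →  {above(a,c), above(a,d), above(d,c), above(e,a), above(e,d), above(e,e), at(a), at(d), inpos(a), inpos(e), linked(e)}
optimal plan length = 4; 4 > 1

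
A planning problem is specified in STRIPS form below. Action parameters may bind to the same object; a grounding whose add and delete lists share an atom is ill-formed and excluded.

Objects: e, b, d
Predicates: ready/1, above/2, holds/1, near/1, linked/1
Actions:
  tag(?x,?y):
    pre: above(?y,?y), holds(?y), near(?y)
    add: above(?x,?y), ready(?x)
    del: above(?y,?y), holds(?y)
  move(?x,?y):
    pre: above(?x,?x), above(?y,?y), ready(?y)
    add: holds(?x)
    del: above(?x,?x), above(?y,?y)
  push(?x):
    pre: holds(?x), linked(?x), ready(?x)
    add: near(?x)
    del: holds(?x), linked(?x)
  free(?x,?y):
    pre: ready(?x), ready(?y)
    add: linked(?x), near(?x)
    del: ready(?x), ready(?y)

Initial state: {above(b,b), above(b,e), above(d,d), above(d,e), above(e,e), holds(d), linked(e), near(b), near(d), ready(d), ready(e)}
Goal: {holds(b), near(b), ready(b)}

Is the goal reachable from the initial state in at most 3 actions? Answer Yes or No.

1. tag(b,d)  →  {above(b,b), above(b,d), above(b,e), above(d,e), above(e,e), linked(e), near(b), near(d), ready(b), ready(d), ready(e)}
2. move(b,e)  →  {above(b,d), above(b,e), above(d,e), holds(b), linked(e), near(b), near(d), ready(b), ready(d), ready(e)}
optimal plan length = 2; 2 ≤ 3

Yes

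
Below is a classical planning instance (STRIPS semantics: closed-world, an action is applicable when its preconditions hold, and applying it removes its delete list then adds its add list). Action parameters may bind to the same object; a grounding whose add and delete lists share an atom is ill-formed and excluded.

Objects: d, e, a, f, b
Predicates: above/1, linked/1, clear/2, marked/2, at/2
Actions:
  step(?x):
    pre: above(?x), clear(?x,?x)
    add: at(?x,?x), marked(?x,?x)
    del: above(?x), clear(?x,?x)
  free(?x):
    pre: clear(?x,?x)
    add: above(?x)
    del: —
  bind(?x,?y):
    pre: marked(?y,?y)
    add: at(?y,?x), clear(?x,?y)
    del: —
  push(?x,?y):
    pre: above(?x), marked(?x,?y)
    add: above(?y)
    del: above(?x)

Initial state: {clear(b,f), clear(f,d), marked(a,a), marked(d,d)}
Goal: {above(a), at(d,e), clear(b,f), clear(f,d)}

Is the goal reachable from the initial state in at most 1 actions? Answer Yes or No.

1. bind(e,d)  →  {at(d,e), clear(b,f), clear(e,d), clear(f,d), marked(a,a), marked(d,d)}
2. bind(a,a)  →  {at(a,a), at(d,e), clear(a,a), clear(b,f), clear(e,d), clear(f,d), marked(a,a), marked(d,d)}
3. free(a)  →  {above(a), at(a,a), at(d,e), clear(a,a), clear(b,f), clear(e,d), clear(f,d), marked(a,a), marked(d,d)}
optimal plan length = 3; 3 > 1

No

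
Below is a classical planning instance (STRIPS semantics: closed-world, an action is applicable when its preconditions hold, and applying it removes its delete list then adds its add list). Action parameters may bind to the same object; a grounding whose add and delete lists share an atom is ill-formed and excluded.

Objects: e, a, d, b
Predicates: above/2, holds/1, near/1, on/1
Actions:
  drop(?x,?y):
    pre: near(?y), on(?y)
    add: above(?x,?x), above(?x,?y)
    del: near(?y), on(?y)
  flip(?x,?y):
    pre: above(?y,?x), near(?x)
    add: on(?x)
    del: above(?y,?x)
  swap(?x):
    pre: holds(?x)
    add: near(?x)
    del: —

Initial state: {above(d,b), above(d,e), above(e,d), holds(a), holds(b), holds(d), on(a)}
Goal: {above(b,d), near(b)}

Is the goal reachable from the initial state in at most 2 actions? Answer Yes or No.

No

1. swap(d)  →  {above(d,b), above(d,e), above(e,d), holds(a), holds(b), holds(d), near(d), on(a)}
2. flip(d,e)  →  {above(d,b), above(d,e), holds(a), holds(b), holds(d), near(d), on(a), on(d)}
3. drop(b,d)  →  {above(b,b), above(b,d), above(d,b), above(d,e), holds(a), holds(b), holds(d), on(a)}
4. swap(b)  →  {above(b,b), above(b,d), above(d,b), above(d,e), holds(a), holds(b), holds(d), near(b), on(a)}
optimal plan length = 4; 4 > 2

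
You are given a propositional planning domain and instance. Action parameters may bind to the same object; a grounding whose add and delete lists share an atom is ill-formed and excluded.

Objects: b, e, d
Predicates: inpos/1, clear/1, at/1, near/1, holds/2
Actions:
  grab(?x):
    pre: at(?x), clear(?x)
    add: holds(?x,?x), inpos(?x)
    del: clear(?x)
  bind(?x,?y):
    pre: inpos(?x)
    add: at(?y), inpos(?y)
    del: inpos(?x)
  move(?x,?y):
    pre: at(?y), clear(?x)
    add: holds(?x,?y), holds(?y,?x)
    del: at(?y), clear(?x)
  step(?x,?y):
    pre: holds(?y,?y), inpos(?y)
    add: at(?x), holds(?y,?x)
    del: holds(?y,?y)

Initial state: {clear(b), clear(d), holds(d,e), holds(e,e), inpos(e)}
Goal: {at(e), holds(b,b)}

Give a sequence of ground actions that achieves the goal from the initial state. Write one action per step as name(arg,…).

bind(e,b); grab(b); bind(b,e)

1. bind(e,b)  →  {at(b), clear(b), clear(d), holds(d,e), holds(e,e), inpos(b)}
2. grab(b)  →  {at(b), clear(d), holds(b,b), holds(d,e), holds(e,e), inpos(b)}
3. bind(b,e)  →  {at(b), at(e), clear(d), holds(b,b), holds(d,e), holds(e,e), inpos(e)}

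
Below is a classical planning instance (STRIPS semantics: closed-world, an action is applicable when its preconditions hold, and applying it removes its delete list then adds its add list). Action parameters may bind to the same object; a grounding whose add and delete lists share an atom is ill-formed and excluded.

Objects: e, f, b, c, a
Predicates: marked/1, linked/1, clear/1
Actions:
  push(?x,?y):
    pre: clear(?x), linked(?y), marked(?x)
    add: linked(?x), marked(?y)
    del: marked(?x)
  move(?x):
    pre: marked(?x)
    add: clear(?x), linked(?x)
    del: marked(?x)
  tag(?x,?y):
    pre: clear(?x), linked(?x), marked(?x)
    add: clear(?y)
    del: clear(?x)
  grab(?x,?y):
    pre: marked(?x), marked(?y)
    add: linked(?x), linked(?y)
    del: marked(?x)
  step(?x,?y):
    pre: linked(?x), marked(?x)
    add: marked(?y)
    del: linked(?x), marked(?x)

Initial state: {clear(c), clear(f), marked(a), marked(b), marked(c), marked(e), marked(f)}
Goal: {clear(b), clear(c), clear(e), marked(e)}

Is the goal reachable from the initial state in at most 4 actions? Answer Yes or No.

Yes

1. move(e)  →  {clear(c), clear(e), clear(f), linked(e), marked(a), marked(b), marked(c), marked(f)}
2. push(f,e)  →  {clear(c), clear(e), clear(f), linked(e), linked(f), marked(a), marked(b), marked(c), marked(e)}
3. move(b)  →  {clear(b), clear(c), clear(e), clear(f), linked(b), linked(e), linked(f), marked(a), marked(c), marked(e)}
optimal plan length = 3; 3 ≤ 4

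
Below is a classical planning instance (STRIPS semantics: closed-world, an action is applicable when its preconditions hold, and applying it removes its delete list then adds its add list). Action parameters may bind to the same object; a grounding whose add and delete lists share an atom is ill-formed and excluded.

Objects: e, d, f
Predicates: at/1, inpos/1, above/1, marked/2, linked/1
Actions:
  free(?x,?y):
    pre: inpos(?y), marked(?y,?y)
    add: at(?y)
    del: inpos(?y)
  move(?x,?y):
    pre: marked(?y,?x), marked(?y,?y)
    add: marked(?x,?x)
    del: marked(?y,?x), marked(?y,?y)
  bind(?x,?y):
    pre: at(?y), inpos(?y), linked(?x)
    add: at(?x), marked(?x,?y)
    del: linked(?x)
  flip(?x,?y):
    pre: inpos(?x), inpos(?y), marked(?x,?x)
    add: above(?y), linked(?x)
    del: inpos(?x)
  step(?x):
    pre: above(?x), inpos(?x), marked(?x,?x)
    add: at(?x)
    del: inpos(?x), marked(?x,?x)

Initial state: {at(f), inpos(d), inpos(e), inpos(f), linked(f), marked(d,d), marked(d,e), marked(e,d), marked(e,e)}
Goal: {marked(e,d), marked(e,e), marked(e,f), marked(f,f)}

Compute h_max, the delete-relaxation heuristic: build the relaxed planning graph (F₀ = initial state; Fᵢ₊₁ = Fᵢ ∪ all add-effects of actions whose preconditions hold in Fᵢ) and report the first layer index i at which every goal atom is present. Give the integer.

2

F0 = init (9 atoms)
F1 = F0 ∪ {above(d), above(e), above(f), at(d), at(e), linked(d), linked(e), marked(f,f)}  (17 atoms)
F2 = F1 ∪ {marked(d,f), marked(e,f), marked(f,d), marked(f,e)}  (21 atoms)
goal ⊆ F2  ⇒  h_max = 2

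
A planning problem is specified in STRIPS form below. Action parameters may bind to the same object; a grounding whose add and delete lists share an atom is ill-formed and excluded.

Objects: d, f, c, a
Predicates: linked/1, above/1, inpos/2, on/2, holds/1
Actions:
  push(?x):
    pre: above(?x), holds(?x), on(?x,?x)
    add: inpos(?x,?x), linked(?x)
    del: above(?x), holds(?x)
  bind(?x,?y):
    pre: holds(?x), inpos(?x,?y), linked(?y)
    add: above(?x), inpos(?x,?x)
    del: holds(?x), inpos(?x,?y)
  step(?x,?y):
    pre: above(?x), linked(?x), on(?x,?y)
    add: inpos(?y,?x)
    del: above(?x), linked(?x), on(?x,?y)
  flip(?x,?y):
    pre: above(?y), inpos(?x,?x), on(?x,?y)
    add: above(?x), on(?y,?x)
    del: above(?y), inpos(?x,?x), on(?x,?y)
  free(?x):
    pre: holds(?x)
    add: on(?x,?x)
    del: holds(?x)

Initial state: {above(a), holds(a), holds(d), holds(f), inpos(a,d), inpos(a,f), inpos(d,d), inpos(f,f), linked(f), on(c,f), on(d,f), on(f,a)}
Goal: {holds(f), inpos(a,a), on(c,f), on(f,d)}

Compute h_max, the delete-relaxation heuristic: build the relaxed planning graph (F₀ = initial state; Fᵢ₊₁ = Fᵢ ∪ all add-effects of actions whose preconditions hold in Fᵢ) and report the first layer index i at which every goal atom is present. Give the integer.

F0 = init (12 atoms)
F1 = F0 ∪ {above(f), inpos(a,a), on(a,a), on(a,f), on(d,d), on(f,f)}  (18 atoms)
F2 = F1 ∪ {above(d), linked(a), on(f,d)}  (21 atoms)
goal ⊆ F2  ⇒  h_max = 2

2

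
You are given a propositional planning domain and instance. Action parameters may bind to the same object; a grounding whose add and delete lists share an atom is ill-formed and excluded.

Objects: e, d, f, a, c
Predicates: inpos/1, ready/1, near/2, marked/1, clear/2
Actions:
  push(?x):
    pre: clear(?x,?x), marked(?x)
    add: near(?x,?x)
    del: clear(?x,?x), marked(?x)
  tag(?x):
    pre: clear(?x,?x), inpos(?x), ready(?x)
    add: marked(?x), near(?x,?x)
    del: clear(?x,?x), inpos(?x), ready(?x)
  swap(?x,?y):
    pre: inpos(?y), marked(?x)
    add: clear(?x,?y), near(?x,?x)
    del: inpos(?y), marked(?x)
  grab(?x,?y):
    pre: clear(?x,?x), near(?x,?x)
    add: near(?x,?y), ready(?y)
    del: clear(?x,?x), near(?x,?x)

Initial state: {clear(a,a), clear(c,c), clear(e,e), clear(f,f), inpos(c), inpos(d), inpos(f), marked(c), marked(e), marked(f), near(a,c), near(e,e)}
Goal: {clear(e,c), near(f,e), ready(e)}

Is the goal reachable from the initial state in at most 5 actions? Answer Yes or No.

Yes

1. swap(e,c)  →  {clear(a,a), clear(c,c), clear(e,c), clear(e,e), clear(f,f), inpos(d), inpos(f), marked(c), marked(f), near(a,c), near(e,e)}
2. swap(f,d)  →  {clear(a,a), clear(c,c), clear(e,c), clear(e,e), clear(f,d), clear(f,f), inpos(f), marked(c), near(a,c), near(e,e), near(f,f)}
3. grab(f,e)  →  {clear(a,a), clear(c,c), clear(e,c), clear(e,e), clear(f,d), inpos(f), marked(c), near(a,c), near(e,e), near(f,e), ready(e)}
optimal plan length = 3; 3 ≤ 5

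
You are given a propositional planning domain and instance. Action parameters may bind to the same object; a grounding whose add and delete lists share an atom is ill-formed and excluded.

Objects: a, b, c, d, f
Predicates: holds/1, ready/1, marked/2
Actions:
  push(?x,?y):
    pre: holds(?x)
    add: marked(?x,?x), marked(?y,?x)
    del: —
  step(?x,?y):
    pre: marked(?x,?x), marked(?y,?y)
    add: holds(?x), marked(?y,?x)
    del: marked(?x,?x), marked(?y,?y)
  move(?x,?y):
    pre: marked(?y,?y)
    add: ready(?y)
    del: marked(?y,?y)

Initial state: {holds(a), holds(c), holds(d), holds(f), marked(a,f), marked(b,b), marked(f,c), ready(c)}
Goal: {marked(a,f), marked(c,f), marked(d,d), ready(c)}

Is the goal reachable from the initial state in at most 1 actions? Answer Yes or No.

No

1. push(d,a)  →  {holds(a), holds(c), holds(d), holds(f), marked(a,d), marked(a,f), marked(b,b), marked(d,d), marked(f,c), ready(c)}
2. push(f,c)  →  {holds(a), holds(c), holds(d), holds(f), marked(a,d), marked(a,f), marked(b,b), marked(c,f), marked(d,d), marked(f,c), marked(f,f), ready(c)}
optimal plan length = 2; 2 > 1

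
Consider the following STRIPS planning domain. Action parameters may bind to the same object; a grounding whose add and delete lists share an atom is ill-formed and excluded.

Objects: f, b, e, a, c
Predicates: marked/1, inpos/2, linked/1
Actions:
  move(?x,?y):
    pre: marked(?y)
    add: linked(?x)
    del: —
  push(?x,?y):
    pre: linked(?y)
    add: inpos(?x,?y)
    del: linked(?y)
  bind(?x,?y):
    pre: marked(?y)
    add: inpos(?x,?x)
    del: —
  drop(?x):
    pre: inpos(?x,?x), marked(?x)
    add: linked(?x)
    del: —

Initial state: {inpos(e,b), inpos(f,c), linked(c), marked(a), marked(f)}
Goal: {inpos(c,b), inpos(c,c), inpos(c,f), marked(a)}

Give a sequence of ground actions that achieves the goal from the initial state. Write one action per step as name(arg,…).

1. move(f,f)  →  {inpos(e,b), inpos(f,c), linked(c), linked(f), marked(a), marked(f)}
2. move(b,f)  →  {inpos(e,b), inpos(f,c), linked(b), linked(c), linked(f), marked(a), marked(f)}
3. push(c,f)  →  {inpos(c,f), inpos(e,b), inpos(f,c), linked(b), linked(c), marked(a), marked(f)}
4. push(c,b)  →  {inpos(c,b), inpos(c,f), inpos(e,b), inpos(f,c), linked(c), marked(a), marked(f)}
5. push(c,c)  →  {inpos(c,b), inpos(c,c), inpos(c,f), inpos(e,b), inpos(f,c), marked(a), marked(f)}

move(f,f); move(b,f); push(c,f); push(c,b); push(c,c)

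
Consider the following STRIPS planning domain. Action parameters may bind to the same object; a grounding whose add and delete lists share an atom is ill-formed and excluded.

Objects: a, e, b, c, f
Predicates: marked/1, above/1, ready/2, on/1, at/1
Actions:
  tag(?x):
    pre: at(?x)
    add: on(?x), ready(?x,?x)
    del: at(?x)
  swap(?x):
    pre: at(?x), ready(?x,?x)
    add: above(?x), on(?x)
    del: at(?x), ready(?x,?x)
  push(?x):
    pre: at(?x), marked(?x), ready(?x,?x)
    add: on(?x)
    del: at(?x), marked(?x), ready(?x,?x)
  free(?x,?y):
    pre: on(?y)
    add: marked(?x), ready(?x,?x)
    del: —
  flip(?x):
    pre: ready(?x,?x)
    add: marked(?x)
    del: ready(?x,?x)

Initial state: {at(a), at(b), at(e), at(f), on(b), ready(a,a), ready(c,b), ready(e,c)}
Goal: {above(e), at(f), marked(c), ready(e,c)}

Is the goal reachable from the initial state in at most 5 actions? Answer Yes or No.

Yes

1. free(e,b)  →  {at(a), at(b), at(e), at(f), marked(e), on(b), ready(a,a), ready(c,b), ready(e,c), ready(e,e)}
2. swap(e)  →  {above(e), at(a), at(b), at(f), marked(e), on(b), on(e), ready(a,a), ready(c,b), ready(e,c)}
3. free(c,e)  →  {above(e), at(a), at(b), at(f), marked(c), marked(e), on(b), on(e), ready(a,a), ready(c,b), ready(c,c), ready(e,c)}
optimal plan length = 3; 3 ≤ 5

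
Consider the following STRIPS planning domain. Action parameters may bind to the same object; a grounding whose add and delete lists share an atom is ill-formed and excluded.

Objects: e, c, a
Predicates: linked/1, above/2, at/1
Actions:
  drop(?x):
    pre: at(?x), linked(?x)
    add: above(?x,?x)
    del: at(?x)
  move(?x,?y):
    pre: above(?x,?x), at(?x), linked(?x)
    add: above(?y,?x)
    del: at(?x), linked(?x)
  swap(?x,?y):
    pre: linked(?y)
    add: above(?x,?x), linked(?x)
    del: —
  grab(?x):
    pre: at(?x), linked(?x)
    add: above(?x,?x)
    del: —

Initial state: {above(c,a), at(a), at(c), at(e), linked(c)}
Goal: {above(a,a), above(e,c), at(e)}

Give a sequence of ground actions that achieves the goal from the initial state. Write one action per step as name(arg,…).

1. swap(c,c)  →  {above(c,a), above(c,c), at(a), at(c), at(e), linked(c)}
2. swap(a,c)  →  {above(a,a), above(c,a), above(c,c), at(a), at(c), at(e), linked(a), linked(c)}
3. move(c,e)  →  {above(a,a), above(c,a), above(c,c), above(e,c), at(a), at(e), linked(a)}

swap(c,c); swap(a,c); move(c,e)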